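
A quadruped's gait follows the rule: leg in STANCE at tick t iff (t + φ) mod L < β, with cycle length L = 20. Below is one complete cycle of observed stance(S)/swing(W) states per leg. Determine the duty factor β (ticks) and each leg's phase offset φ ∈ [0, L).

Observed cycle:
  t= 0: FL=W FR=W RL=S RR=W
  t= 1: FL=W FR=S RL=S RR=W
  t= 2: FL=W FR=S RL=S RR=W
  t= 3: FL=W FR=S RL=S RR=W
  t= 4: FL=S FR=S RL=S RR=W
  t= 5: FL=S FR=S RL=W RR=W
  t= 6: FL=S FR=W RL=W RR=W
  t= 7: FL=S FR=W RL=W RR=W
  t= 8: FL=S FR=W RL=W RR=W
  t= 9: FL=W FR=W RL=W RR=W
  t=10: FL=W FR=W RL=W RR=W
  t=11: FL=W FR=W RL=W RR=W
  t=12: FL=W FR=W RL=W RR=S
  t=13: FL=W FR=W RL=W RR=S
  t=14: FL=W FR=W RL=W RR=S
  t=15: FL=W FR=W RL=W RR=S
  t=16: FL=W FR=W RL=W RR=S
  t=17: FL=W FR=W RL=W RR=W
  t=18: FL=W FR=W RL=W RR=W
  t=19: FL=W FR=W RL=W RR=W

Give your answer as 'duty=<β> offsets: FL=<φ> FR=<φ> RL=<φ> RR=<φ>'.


duty β = stance ticks per leg = 5
FL: stance ticks = 5; W→S at t=4 → φ=16
FR: stance ticks = 5; W→S at t=1 → φ=19
RL: stance ticks = 5; W→S at t=0 → φ=0
RR: stance ticks = 5; W→S at t=12 → φ=8

duty=5 offsets: FL=16 FR=19 RL=0 RR=8


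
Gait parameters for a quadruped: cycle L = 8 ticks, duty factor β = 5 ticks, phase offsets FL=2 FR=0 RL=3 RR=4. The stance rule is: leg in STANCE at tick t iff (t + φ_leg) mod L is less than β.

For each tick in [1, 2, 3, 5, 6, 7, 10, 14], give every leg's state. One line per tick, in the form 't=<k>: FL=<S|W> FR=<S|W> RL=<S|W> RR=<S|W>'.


t=1: FL=S FR=S RL=S RR=W
t=2: FL=S FR=S RL=W RR=W
t=3: FL=W FR=S RL=W RR=W
t=5: FL=W FR=W RL=S RR=S
t=6: FL=S FR=W RL=S RR=S
t=7: FL=S FR=W RL=S RR=S
t=10: FL=S FR=S RL=W RR=W
t=14: FL=S FR=W RL=S RR=S

t=1: phase=(3,1,4,5) vs β=5 → FL=S FR=S RL=S RR=W
t=2: phase=(4,2,5,6) vs β=5 → FL=S FR=S RL=W RR=W
t=3: phase=(5,3,6,7) vs β=5 → FL=W FR=S RL=W RR=W
t=5: phase=(7,5,0,1) vs β=5 → FL=W FR=W RL=S RR=S
t=6: phase=(0,6,1,2) vs β=5 → FL=S FR=W RL=S RR=S
t=7: phase=(1,7,2,3) vs β=5 → FL=S FR=W RL=S RR=S
t=10: phase=(4,2,5,6) vs β=5 → FL=S FR=S RL=W RR=W
t=14: phase=(0,6,1,2) vs β=5 → FL=S FR=W RL=S RR=S


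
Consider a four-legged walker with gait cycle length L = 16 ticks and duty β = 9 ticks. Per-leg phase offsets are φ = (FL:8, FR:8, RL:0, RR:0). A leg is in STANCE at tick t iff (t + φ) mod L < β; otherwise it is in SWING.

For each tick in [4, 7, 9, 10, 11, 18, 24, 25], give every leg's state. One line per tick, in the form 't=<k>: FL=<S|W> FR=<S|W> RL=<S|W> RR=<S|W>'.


t=4: phase=(12,12,4,4) vs β=9 → FL=W FR=W RL=S RR=S
t=7: phase=(15,15,7,7) vs β=9 → FL=W FR=W RL=S RR=S
t=9: phase=(1,1,9,9) vs β=9 → FL=S FR=S RL=W RR=W
t=10: phase=(2,2,10,10) vs β=9 → FL=S FR=S RL=W RR=W
t=11: phase=(3,3,11,11) vs β=9 → FL=S FR=S RL=W RR=W
t=18: phase=(10,10,2,2) vs β=9 → FL=W FR=W RL=S RR=S
t=24: phase=(0,0,8,8) vs β=9 → FL=S FR=S RL=S RR=S
t=25: phase=(1,1,9,9) vs β=9 → FL=S FR=S RL=W RR=W

t=4: FL=W FR=W RL=S RR=S
t=7: FL=W FR=W RL=S RR=S
t=9: FL=S FR=S RL=W RR=W
t=10: FL=S FR=S RL=W RR=W
t=11: FL=S FR=S RL=W RR=W
t=18: FL=W FR=W RL=S RR=S
t=24: FL=S FR=S RL=S RR=S
t=25: FL=S FR=S RL=W RR=W


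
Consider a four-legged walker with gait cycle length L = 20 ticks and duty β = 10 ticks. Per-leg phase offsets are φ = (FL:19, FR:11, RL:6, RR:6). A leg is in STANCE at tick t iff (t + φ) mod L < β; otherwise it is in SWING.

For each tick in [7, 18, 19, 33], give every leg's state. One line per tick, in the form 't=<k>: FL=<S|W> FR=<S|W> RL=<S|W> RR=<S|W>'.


t=7: phase=(6,18,13,13) vs β=10 → FL=S FR=W RL=W RR=W
t=18: phase=(17,9,4,4) vs β=10 → FL=W FR=S RL=S RR=S
t=19: phase=(18,10,5,5) vs β=10 → FL=W FR=W RL=S RR=S
t=33: phase=(12,4,19,19) vs β=10 → FL=W FR=S RL=W RR=W

t=7: FL=S FR=W RL=W RR=W
t=18: FL=W FR=S RL=S RR=S
t=19: FL=W FR=W RL=S RR=S
t=33: FL=W FR=S RL=W RR=W


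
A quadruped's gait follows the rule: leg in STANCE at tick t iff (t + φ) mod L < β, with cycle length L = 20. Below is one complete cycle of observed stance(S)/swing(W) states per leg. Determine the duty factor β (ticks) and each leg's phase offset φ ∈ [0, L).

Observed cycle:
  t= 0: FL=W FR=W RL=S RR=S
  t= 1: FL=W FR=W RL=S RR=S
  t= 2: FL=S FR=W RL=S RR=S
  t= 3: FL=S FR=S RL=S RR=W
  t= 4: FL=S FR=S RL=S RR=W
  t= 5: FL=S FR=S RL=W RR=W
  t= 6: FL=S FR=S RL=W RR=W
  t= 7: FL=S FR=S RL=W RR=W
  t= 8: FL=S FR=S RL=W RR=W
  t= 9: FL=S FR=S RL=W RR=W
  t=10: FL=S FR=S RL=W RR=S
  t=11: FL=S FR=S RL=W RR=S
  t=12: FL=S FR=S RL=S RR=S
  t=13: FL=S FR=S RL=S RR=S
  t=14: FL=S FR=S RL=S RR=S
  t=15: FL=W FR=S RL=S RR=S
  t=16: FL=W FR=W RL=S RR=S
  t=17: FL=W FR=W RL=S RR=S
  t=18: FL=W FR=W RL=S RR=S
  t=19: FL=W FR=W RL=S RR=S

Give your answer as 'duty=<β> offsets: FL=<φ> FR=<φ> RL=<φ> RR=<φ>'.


duty β = stance ticks per leg = 13
FL: stance ticks = 13; W→S at t=2 → φ=18
FR: stance ticks = 13; W→S at t=3 → φ=17
RL: stance ticks = 13; W→S at t=12 → φ=8
RR: stance ticks = 13; W→S at t=10 → φ=10

duty=13 offsets: FL=18 FR=17 RL=8 RR=10


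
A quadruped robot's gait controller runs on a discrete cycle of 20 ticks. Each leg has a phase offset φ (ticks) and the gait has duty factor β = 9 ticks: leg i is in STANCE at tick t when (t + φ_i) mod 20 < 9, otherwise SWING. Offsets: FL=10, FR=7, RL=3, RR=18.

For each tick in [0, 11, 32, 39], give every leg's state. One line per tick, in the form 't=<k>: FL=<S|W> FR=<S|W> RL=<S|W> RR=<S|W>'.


t=0: FL=W FR=S RL=S RR=W
t=11: FL=S FR=W RL=W RR=W
t=32: FL=S FR=W RL=W RR=W
t=39: FL=W FR=S RL=S RR=W

t=0: phase=(10,7,3,18) vs β=9 → FL=W FR=S RL=S RR=W
t=11: phase=(1,18,14,9) vs β=9 → FL=S FR=W RL=W RR=W
t=32: phase=(2,19,15,10) vs β=9 → FL=S FR=W RL=W RR=W
t=39: phase=(9,6,2,17) vs β=9 → FL=W FR=S RL=S RR=W


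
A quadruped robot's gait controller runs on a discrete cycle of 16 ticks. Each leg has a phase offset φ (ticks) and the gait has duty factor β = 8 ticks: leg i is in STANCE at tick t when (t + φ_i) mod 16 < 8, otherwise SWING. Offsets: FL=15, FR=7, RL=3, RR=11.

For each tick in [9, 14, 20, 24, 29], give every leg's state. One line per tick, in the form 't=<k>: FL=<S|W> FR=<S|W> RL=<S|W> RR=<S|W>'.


t=9: FL=W FR=S RL=W RR=S
t=14: FL=W FR=S RL=S RR=W
t=20: FL=S FR=W RL=S RR=W
t=24: FL=S FR=W RL=W RR=S
t=29: FL=W FR=S RL=S RR=W

t=9: phase=(8,0,12,4) vs β=8 → FL=W FR=S RL=W RR=S
t=14: phase=(13,5,1,9) vs β=8 → FL=W FR=S RL=S RR=W
t=20: phase=(3,11,7,15) vs β=8 → FL=S FR=W RL=S RR=W
t=24: phase=(7,15,11,3) vs β=8 → FL=S FR=W RL=W RR=S
t=29: phase=(12,4,0,8) vs β=8 → FL=W FR=S RL=S RR=W


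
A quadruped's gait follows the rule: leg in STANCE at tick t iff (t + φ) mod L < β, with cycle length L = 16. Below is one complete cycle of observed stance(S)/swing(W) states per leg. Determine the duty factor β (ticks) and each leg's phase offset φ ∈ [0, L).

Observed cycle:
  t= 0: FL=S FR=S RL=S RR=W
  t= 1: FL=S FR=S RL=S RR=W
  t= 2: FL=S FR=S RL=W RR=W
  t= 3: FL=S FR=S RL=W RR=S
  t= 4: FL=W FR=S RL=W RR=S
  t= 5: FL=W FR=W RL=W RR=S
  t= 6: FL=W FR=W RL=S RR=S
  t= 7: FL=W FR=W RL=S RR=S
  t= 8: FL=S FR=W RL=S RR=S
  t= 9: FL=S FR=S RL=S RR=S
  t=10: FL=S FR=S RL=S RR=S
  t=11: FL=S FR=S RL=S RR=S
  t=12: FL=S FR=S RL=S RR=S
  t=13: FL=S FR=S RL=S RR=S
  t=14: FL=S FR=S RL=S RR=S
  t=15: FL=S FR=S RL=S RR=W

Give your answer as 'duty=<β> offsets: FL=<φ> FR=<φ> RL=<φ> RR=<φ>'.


duty=12 offsets: FL=8 FR=7 RL=10 RR=13

duty β = stance ticks per leg = 12
FL: stance ticks = 12; W→S at t=8 → φ=8
FR: stance ticks = 12; W→S at t=9 → φ=7
RL: stance ticks = 12; W→S at t=6 → φ=10
RR: stance ticks = 12; W→S at t=3 → φ=13


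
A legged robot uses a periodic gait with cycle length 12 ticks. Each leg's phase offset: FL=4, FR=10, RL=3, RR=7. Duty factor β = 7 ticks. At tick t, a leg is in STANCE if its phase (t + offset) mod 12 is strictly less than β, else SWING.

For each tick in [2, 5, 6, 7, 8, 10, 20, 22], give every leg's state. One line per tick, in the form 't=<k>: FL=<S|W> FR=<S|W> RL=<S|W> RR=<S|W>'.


t=2: phase=(6,0,5,9) vs β=7 → FL=S FR=S RL=S RR=W
t=5: phase=(9,3,8,0) vs β=7 → FL=W FR=S RL=W RR=S
t=6: phase=(10,4,9,1) vs β=7 → FL=W FR=S RL=W RR=S
t=7: phase=(11,5,10,2) vs β=7 → FL=W FR=S RL=W RR=S
t=8: phase=(0,6,11,3) vs β=7 → FL=S FR=S RL=W RR=S
t=10: phase=(2,8,1,5) vs β=7 → FL=S FR=W RL=S RR=S
t=20: phase=(0,6,11,3) vs β=7 → FL=S FR=S RL=W RR=S
t=22: phase=(2,8,1,5) vs β=7 → FL=S FR=W RL=S RR=S

t=2: FL=S FR=S RL=S RR=W
t=5: FL=W FR=S RL=W RR=S
t=6: FL=W FR=S RL=W RR=S
t=7: FL=W FR=S RL=W RR=S
t=8: FL=S FR=S RL=W RR=S
t=10: FL=S FR=W RL=S RR=S
t=20: FL=S FR=S RL=W RR=S
t=22: FL=S FR=W RL=S RR=S


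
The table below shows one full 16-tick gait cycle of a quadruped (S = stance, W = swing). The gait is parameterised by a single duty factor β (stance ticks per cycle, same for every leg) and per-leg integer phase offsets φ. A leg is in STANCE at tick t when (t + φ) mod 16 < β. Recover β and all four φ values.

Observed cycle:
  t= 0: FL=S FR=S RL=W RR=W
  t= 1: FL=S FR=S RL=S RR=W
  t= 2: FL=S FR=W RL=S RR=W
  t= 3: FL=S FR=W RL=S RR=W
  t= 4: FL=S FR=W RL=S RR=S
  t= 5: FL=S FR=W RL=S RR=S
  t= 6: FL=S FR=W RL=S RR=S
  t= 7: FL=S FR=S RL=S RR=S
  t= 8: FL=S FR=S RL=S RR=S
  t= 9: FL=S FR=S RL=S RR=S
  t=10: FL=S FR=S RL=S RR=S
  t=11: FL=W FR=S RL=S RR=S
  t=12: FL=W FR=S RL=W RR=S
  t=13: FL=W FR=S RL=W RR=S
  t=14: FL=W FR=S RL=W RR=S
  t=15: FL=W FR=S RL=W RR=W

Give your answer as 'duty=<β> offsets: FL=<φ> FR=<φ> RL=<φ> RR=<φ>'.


duty=11 offsets: FL=0 FR=9 RL=15 RR=12

duty β = stance ticks per leg = 11
FL: stance ticks = 11; W→S at t=0 → φ=0
FR: stance ticks = 11; W→S at t=7 → φ=9
RL: stance ticks = 11; W→S at t=1 → φ=15
RR: stance ticks = 11; W→S at t=4 → φ=12


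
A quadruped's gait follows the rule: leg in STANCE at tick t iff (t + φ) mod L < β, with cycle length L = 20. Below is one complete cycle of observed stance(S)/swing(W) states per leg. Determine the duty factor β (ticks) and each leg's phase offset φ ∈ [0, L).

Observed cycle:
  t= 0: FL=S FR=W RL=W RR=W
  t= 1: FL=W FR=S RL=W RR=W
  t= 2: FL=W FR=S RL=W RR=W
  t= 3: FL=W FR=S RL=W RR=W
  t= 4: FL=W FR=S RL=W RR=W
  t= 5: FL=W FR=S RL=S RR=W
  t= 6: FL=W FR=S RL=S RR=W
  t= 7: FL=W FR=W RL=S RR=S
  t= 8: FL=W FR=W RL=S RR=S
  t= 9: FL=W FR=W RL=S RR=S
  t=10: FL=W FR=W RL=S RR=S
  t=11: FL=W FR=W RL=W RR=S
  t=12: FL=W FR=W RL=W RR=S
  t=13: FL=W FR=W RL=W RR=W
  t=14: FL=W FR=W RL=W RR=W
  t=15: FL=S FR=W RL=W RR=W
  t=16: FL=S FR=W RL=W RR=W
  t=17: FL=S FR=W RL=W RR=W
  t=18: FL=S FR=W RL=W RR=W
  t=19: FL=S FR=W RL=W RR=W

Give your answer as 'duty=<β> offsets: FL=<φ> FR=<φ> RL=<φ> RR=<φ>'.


duty=6 offsets: FL=5 FR=19 RL=15 RR=13

duty β = stance ticks per leg = 6
FL: stance ticks = 6; W→S at t=15 → φ=5
FR: stance ticks = 6; W→S at t=1 → φ=19
RL: stance ticks = 6; W→S at t=5 → φ=15
RR: stance ticks = 6; W→S at t=7 → φ=13


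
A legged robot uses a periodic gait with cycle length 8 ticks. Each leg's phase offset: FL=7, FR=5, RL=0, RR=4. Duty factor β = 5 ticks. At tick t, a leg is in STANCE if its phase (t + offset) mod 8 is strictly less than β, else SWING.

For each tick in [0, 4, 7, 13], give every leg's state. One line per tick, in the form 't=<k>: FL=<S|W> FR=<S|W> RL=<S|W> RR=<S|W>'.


t=0: phase=(7,5,0,4) vs β=5 → FL=W FR=W RL=S RR=S
t=4: phase=(3,1,4,0) vs β=5 → FL=S FR=S RL=S RR=S
t=7: phase=(6,4,7,3) vs β=5 → FL=W FR=S RL=W RR=S
t=13: phase=(4,2,5,1) vs β=5 → FL=S FR=S RL=W RR=S

t=0: FL=W FR=W RL=S RR=S
t=4: FL=S FR=S RL=S RR=S
t=7: FL=W FR=S RL=W RR=S
t=13: FL=S FR=S RL=W RR=S


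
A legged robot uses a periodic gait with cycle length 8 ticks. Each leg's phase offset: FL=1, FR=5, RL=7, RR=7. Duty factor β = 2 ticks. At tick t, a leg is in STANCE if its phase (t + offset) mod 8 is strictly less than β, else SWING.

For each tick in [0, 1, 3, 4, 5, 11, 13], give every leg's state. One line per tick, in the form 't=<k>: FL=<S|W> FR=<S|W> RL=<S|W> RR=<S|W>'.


t=0: phase=(1,5,7,7) vs β=2 → FL=S FR=W RL=W RR=W
t=1: phase=(2,6,0,0) vs β=2 → FL=W FR=W RL=S RR=S
t=3: phase=(4,0,2,2) vs β=2 → FL=W FR=S RL=W RR=W
t=4: phase=(5,1,3,3) vs β=2 → FL=W FR=S RL=W RR=W
t=5: phase=(6,2,4,4) vs β=2 → FL=W FR=W RL=W RR=W
t=11: phase=(4,0,2,2) vs β=2 → FL=W FR=S RL=W RR=W
t=13: phase=(6,2,4,4) vs β=2 → FL=W FR=W RL=W RR=W

t=0: FL=S FR=W RL=W RR=W
t=1: FL=W FR=W RL=S RR=S
t=3: FL=W FR=S RL=W RR=W
t=4: FL=W FR=S RL=W RR=W
t=5: FL=W FR=W RL=W RR=W
t=11: FL=W FR=S RL=W RR=W
t=13: FL=W FR=W RL=W RR=W


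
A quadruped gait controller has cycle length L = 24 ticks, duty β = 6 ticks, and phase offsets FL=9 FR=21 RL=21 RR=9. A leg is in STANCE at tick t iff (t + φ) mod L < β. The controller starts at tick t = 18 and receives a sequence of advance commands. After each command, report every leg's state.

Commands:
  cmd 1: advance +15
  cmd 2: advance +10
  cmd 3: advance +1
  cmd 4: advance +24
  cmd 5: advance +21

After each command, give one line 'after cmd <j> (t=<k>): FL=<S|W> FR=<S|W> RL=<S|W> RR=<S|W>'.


start t=18: FL=S FR=W RL=W RR=S
cmd 1: advance +15 → t=33, phase=(18,6,6,18) → FL=W FR=W RL=W RR=W
cmd 2: advance +10 → t=43, phase=(4,16,16,4) → FL=S FR=W RL=W RR=S
cmd 3: advance +1 → t=44, phase=(5,17,17,5) → FL=S FR=W RL=W RR=S
cmd 4: advance +24 → t=68, phase=(5,17,17,5) → FL=S FR=W RL=W RR=S
cmd 5: advance +21 → t=89, phase=(2,14,14,2) → FL=S FR=W RL=W RR=S

after cmd 1 (t=33): FL=W FR=W RL=W RR=W
after cmd 2 (t=43): FL=S FR=W RL=W RR=S
after cmd 3 (t=44): FL=S FR=W RL=W RR=S
after cmd 4 (t=68): FL=S FR=W RL=W RR=S
after cmd 5 (t=89): FL=S FR=W RL=W RR=S


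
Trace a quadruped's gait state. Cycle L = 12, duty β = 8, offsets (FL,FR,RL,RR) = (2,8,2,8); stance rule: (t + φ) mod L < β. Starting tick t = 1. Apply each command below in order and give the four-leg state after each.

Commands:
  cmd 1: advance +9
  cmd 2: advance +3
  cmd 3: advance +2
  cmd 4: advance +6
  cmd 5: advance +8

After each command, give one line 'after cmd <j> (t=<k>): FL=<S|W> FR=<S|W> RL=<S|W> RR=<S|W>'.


after cmd 1 (t=10): FL=S FR=S RL=S RR=S
after cmd 2 (t=13): FL=S FR=W RL=S RR=W
after cmd 3 (t=15): FL=S FR=W RL=S RR=W
after cmd 4 (t=21): FL=W FR=S RL=W RR=S
after cmd 5 (t=29): FL=S FR=S RL=S RR=S

start t=1: FL=S FR=W RL=S RR=W
cmd 1: advance +9 → t=10, phase=(0,6,0,6) → FL=S FR=S RL=S RR=S
cmd 2: advance +3 → t=13, phase=(3,9,3,9) → FL=S FR=W RL=S RR=W
cmd 3: advance +2 → t=15, phase=(5,11,5,11) → FL=S FR=W RL=S RR=W
cmd 4: advance +6 → t=21, phase=(11,5,11,5) → FL=W FR=S RL=W RR=S
cmd 5: advance +8 → t=29, phase=(7,1,7,1) → FL=S FR=S RL=S RR=S


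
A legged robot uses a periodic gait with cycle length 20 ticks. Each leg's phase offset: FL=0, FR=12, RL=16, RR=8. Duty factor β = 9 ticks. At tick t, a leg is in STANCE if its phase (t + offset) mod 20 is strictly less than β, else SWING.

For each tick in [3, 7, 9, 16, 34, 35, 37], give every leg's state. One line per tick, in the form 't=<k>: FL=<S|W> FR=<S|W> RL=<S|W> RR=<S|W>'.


t=3: phase=(3,15,19,11) vs β=9 → FL=S FR=W RL=W RR=W
t=7: phase=(7,19,3,15) vs β=9 → FL=S FR=W RL=S RR=W
t=9: phase=(9,1,5,17) vs β=9 → FL=W FR=S RL=S RR=W
t=16: phase=(16,8,12,4) vs β=9 → FL=W FR=S RL=W RR=S
t=34: phase=(14,6,10,2) vs β=9 → FL=W FR=S RL=W RR=S
t=35: phase=(15,7,11,3) vs β=9 → FL=W FR=S RL=W RR=S
t=37: phase=(17,9,13,5) vs β=9 → FL=W FR=W RL=W RR=S

t=3: FL=S FR=W RL=W RR=W
t=7: FL=S FR=W RL=S RR=W
t=9: FL=W FR=S RL=S RR=W
t=16: FL=W FR=S RL=W RR=S
t=34: FL=W FR=S RL=W RR=S
t=35: FL=W FR=S RL=W RR=S
t=37: FL=W FR=W RL=W RR=S


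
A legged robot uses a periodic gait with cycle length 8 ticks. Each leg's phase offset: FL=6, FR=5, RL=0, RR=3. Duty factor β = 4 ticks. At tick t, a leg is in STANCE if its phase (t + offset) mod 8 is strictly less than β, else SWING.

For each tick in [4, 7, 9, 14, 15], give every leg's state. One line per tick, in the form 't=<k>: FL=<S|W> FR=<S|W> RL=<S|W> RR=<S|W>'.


t=4: FL=S FR=S RL=W RR=W
t=7: FL=W FR=W RL=W RR=S
t=9: FL=W FR=W RL=S RR=W
t=14: FL=W FR=S RL=W RR=S
t=15: FL=W FR=W RL=W RR=S

t=4: phase=(2,1,4,7) vs β=4 → FL=S FR=S RL=W RR=W
t=7: phase=(5,4,7,2) vs β=4 → FL=W FR=W RL=W RR=S
t=9: phase=(7,6,1,4) vs β=4 → FL=W FR=W RL=S RR=W
t=14: phase=(4,3,6,1) vs β=4 → FL=W FR=S RL=W RR=S
t=15: phase=(5,4,7,2) vs β=4 → FL=W FR=W RL=W RR=S


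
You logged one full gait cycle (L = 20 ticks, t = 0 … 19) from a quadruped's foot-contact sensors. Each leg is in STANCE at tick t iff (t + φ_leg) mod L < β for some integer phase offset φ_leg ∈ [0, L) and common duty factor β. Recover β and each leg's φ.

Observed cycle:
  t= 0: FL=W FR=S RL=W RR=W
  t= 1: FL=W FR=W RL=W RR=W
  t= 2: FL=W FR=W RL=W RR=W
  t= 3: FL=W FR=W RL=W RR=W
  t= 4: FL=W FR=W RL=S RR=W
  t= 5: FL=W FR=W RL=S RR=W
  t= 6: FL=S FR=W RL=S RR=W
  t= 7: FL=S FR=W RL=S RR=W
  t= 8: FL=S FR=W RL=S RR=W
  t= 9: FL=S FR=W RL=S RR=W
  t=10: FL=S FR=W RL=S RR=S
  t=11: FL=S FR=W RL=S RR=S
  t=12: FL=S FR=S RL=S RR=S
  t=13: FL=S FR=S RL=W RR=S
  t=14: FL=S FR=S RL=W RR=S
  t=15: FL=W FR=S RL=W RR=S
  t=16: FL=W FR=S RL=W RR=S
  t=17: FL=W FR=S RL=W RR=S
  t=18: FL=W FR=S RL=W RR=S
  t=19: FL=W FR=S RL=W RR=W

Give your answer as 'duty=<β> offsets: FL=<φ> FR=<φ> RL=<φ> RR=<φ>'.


duty=9 offsets: FL=14 FR=8 RL=16 RR=10

duty β = stance ticks per leg = 9
FL: stance ticks = 9; W→S at t=6 → φ=14
FR: stance ticks = 9; W→S at t=12 → φ=8
RL: stance ticks = 9; W→S at t=4 → φ=16
RR: stance ticks = 9; W→S at t=10 → φ=10


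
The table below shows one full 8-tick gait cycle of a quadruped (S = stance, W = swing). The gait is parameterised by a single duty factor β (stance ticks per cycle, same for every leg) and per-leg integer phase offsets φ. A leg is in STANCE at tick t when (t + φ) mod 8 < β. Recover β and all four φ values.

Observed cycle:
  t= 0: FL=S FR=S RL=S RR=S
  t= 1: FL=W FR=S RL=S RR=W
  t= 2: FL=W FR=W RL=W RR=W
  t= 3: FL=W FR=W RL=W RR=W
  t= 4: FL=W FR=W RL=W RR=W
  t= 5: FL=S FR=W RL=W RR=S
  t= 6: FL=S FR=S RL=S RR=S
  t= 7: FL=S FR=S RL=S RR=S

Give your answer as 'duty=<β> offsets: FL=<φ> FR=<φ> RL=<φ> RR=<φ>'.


duty=4 offsets: FL=3 FR=2 RL=2 RR=3

duty β = stance ticks per leg = 4
FL: stance ticks = 4; W→S at t=5 → φ=3
FR: stance ticks = 4; W→S at t=6 → φ=2
RL: stance ticks = 4; W→S at t=6 → φ=2
RR: stance ticks = 4; W→S at t=5 → φ=3


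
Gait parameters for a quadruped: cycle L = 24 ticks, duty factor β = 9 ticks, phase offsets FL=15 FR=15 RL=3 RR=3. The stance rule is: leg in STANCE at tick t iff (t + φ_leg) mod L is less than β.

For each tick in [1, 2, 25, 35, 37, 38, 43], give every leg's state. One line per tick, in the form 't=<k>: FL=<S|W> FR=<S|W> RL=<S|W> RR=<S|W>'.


t=1: phase=(16,16,4,4) vs β=9 → FL=W FR=W RL=S RR=S
t=2: phase=(17,17,5,5) vs β=9 → FL=W FR=W RL=S RR=S
t=25: phase=(16,16,4,4) vs β=9 → FL=W FR=W RL=S RR=S
t=35: phase=(2,2,14,14) vs β=9 → FL=S FR=S RL=W RR=W
t=37: phase=(4,4,16,16) vs β=9 → FL=S FR=S RL=W RR=W
t=38: phase=(5,5,17,17) vs β=9 → FL=S FR=S RL=W RR=W
t=43: phase=(10,10,22,22) vs β=9 → FL=W FR=W RL=W RR=W

t=1: FL=W FR=W RL=S RR=S
t=2: FL=W FR=W RL=S RR=S
t=25: FL=W FR=W RL=S RR=S
t=35: FL=S FR=S RL=W RR=W
t=37: FL=S FR=S RL=W RR=W
t=38: FL=S FR=S RL=W RR=W
t=43: FL=W FR=W RL=W RR=W


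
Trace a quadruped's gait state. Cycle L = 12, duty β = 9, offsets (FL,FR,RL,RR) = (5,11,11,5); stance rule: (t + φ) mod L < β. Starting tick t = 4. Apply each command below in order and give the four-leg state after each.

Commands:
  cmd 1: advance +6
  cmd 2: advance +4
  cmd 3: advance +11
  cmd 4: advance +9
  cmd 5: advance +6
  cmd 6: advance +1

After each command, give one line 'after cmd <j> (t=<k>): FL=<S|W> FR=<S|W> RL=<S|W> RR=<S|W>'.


start t=4: FL=W FR=S RL=S RR=W
cmd 1: advance +6 → t=10, phase=(3,9,9,3) → FL=S FR=W RL=W RR=S
cmd 2: advance +4 → t=14, phase=(7,1,1,7) → FL=S FR=S RL=S RR=S
cmd 3: advance +11 → t=25, phase=(6,0,0,6) → FL=S FR=S RL=S RR=S
cmd 4: advance +9 → t=34, phase=(3,9,9,3) → FL=S FR=W RL=W RR=S
cmd 5: advance +6 → t=40, phase=(9,3,3,9) → FL=W FR=S RL=S RR=W
cmd 6: advance +1 → t=41, phase=(10,4,4,10) → FL=W FR=S RL=S RR=W

after cmd 1 (t=10): FL=S FR=W RL=W RR=S
after cmd 2 (t=14): FL=S FR=S RL=S RR=S
after cmd 3 (t=25): FL=S FR=S RL=S RR=S
after cmd 4 (t=34): FL=S FR=W RL=W RR=S
after cmd 5 (t=40): FL=W FR=S RL=S RR=W
after cmd 6 (t=41): FL=W FR=S RL=S RR=W


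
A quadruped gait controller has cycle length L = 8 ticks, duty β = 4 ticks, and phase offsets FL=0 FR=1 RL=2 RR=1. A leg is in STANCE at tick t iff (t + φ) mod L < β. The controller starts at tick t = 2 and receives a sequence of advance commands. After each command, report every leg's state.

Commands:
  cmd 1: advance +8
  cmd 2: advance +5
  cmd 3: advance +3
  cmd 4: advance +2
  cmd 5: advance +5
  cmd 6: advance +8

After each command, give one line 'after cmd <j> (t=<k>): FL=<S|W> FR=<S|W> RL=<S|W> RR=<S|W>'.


after cmd 1 (t=10): FL=S FR=S RL=W RR=S
after cmd 2 (t=15): FL=W FR=S RL=S RR=S
after cmd 3 (t=18): FL=S FR=S RL=W RR=S
after cmd 4 (t=20): FL=W FR=W RL=W RR=W
after cmd 5 (t=25): FL=S FR=S RL=S RR=S
after cmd 6 (t=33): FL=S FR=S RL=S RR=S

start t=2: FL=S FR=S RL=W RR=S
cmd 1: advance +8 → t=10, phase=(2,3,4,3) → FL=S FR=S RL=W RR=S
cmd 2: advance +5 → t=15, phase=(7,0,1,0) → FL=W FR=S RL=S RR=S
cmd 3: advance +3 → t=18, phase=(2,3,4,3) → FL=S FR=S RL=W RR=S
cmd 4: advance +2 → t=20, phase=(4,5,6,5) → FL=W FR=W RL=W RR=W
cmd 5: advance +5 → t=25, phase=(1,2,3,2) → FL=S FR=S RL=S RR=S
cmd 6: advance +8 → t=33, phase=(1,2,3,2) → FL=S FR=S RL=S RR=S


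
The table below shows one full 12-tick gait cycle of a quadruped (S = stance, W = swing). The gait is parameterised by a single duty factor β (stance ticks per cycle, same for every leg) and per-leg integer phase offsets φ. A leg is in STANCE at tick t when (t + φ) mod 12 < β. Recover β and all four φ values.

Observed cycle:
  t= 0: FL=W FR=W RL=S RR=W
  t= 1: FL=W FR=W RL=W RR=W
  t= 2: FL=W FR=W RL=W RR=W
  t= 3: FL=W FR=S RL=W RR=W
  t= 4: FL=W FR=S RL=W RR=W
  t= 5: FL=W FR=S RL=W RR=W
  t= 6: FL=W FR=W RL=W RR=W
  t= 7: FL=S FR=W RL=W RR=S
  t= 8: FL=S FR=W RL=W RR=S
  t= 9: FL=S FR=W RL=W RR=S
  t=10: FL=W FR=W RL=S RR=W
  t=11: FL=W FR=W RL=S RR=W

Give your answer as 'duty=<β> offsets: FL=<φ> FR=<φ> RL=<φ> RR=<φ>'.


duty β = stance ticks per leg = 3
FL: stance ticks = 3; W→S at t=7 → φ=5
FR: stance ticks = 3; W→S at t=3 → φ=9
RL: stance ticks = 3; W→S at t=10 → φ=2
RR: stance ticks = 3; W→S at t=7 → φ=5

duty=3 offsets: FL=5 FR=9 RL=2 RR=5


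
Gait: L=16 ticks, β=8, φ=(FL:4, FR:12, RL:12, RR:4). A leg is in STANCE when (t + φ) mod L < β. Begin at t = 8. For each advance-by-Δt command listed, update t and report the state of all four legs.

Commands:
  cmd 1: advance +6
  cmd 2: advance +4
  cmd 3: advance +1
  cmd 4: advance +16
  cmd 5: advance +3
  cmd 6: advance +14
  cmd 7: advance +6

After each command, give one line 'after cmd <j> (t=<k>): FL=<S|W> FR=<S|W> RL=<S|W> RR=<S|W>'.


after cmd 1 (t=14): FL=S FR=W RL=W RR=S
after cmd 2 (t=18): FL=S FR=W RL=W RR=S
after cmd 3 (t=19): FL=S FR=W RL=W RR=S
after cmd 4 (t=35): FL=S FR=W RL=W RR=S
after cmd 5 (t=38): FL=W FR=S RL=S RR=W
after cmd 6 (t=52): FL=W FR=S RL=S RR=W
after cmd 7 (t=58): FL=W FR=S RL=S RR=W

start t=8: FL=W FR=S RL=S RR=W
cmd 1: advance +6 → t=14, phase=(2,10,10,2) → FL=S FR=W RL=W RR=S
cmd 2: advance +4 → t=18, phase=(6,14,14,6) → FL=S FR=W RL=W RR=S
cmd 3: advance +1 → t=19, phase=(7,15,15,7) → FL=S FR=W RL=W RR=S
cmd 4: advance +16 → t=35, phase=(7,15,15,7) → FL=S FR=W RL=W RR=S
cmd 5: advance +3 → t=38, phase=(10,2,2,10) → FL=W FR=S RL=S RR=W
cmd 6: advance +14 → t=52, phase=(8,0,0,8) → FL=W FR=S RL=S RR=W
cmd 7: advance +6 → t=58, phase=(14,6,6,14) → FL=W FR=S RL=S RR=W


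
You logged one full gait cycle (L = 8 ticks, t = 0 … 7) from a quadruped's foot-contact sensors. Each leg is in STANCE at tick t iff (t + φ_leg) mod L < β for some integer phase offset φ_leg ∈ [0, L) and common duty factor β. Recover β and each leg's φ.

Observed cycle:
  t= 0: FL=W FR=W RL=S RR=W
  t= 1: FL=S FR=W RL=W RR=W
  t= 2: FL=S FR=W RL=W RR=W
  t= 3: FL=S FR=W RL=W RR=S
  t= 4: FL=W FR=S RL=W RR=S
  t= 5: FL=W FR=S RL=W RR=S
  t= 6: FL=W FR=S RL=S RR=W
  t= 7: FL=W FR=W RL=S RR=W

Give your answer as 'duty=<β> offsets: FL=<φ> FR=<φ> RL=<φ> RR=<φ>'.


duty=3 offsets: FL=7 FR=4 RL=2 RR=5

duty β = stance ticks per leg = 3
FL: stance ticks = 3; W→S at t=1 → φ=7
FR: stance ticks = 3; W→S at t=4 → φ=4
RL: stance ticks = 3; W→S at t=6 → φ=2
RR: stance ticks = 3; W→S at t=3 → φ=5


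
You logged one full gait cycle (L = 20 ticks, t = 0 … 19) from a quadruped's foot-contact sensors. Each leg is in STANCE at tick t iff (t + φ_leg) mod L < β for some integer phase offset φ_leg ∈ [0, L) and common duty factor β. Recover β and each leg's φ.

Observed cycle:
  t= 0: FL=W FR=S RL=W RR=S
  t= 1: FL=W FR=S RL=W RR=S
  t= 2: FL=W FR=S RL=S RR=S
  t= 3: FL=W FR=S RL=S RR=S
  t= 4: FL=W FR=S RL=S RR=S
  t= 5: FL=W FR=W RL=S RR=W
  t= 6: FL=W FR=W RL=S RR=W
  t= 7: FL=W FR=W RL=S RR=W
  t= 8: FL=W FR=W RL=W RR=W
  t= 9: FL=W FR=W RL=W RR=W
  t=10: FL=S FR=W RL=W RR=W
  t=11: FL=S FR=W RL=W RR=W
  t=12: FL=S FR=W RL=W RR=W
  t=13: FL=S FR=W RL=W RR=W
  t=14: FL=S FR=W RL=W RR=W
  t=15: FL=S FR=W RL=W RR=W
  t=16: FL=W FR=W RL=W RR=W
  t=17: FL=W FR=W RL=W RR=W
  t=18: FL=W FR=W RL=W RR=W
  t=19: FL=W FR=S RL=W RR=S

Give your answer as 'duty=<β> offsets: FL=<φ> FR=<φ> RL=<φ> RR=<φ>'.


duty β = stance ticks per leg = 6
FL: stance ticks = 6; W→S at t=10 → φ=10
FR: stance ticks = 6; W→S at t=19 → φ=1
RL: stance ticks = 6; W→S at t=2 → φ=18
RR: stance ticks = 6; W→S at t=19 → φ=1

duty=6 offsets: FL=10 FR=1 RL=18 RR=1


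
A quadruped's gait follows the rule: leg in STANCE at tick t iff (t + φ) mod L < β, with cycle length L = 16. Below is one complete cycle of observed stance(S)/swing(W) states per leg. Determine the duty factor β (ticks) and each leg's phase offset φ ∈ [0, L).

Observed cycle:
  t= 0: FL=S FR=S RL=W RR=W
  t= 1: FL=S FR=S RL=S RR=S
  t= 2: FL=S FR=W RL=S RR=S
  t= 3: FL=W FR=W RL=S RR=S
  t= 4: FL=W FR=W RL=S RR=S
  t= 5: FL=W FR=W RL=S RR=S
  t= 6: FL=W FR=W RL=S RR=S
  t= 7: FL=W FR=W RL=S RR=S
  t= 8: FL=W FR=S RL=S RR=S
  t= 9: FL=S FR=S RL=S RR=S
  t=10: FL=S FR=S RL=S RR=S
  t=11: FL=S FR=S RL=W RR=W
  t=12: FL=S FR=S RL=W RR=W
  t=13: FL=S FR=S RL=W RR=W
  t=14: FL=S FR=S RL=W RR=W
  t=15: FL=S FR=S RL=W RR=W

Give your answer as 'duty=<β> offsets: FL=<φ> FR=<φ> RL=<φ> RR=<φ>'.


duty β = stance ticks per leg = 10
FL: stance ticks = 10; W→S at t=9 → φ=7
FR: stance ticks = 10; W→S at t=8 → φ=8
RL: stance ticks = 10; W→S at t=1 → φ=15
RR: stance ticks = 10; W→S at t=1 → φ=15

duty=10 offsets: FL=7 FR=8 RL=15 RR=15


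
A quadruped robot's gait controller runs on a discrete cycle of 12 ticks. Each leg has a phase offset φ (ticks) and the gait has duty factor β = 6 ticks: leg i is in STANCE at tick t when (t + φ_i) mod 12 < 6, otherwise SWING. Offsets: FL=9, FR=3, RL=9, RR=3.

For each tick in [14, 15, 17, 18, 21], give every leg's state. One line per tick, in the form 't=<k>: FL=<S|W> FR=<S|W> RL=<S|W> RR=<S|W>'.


t=14: phase=(11,5,11,5) vs β=6 → FL=W FR=S RL=W RR=S
t=15: phase=(0,6,0,6) vs β=6 → FL=S FR=W RL=S RR=W
t=17: phase=(2,8,2,8) vs β=6 → FL=S FR=W RL=S RR=W
t=18: phase=(3,9,3,9) vs β=6 → FL=S FR=W RL=S RR=W
t=21: phase=(6,0,6,0) vs β=6 → FL=W FR=S RL=W RR=S

t=14: FL=W FR=S RL=W RR=S
t=15: FL=S FR=W RL=S RR=W
t=17: FL=S FR=W RL=S RR=W
t=18: FL=S FR=W RL=S RR=W
t=21: FL=W FR=S RL=W RR=S


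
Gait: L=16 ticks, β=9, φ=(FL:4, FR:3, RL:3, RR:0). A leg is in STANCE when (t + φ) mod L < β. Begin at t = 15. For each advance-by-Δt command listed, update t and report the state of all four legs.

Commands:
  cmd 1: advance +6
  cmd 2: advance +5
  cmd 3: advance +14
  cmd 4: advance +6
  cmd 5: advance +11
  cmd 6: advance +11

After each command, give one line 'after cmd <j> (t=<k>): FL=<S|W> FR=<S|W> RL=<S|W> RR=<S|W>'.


after cmd 1 (t=21): FL=W FR=S RL=S RR=S
after cmd 2 (t=26): FL=W FR=W RL=W RR=W
after cmd 3 (t=40): FL=W FR=W RL=W RR=S
after cmd 4 (t=46): FL=S FR=S RL=S RR=W
after cmd 5 (t=57): FL=W FR=W RL=W RR=W
after cmd 6 (t=68): FL=S FR=S RL=S RR=S

start t=15: FL=S FR=S RL=S RR=W
cmd 1: advance +6 → t=21, phase=(9,8,8,5) → FL=W FR=S RL=S RR=S
cmd 2: advance +5 → t=26, phase=(14,13,13,10) → FL=W FR=W RL=W RR=W
cmd 3: advance +14 → t=40, phase=(12,11,11,8) → FL=W FR=W RL=W RR=S
cmd 4: advance +6 → t=46, phase=(2,1,1,14) → FL=S FR=S RL=S RR=W
cmd 5: advance +11 → t=57, phase=(13,12,12,9) → FL=W FR=W RL=W RR=W
cmd 6: advance +11 → t=68, phase=(8,7,7,4) → FL=S FR=S RL=S RR=S


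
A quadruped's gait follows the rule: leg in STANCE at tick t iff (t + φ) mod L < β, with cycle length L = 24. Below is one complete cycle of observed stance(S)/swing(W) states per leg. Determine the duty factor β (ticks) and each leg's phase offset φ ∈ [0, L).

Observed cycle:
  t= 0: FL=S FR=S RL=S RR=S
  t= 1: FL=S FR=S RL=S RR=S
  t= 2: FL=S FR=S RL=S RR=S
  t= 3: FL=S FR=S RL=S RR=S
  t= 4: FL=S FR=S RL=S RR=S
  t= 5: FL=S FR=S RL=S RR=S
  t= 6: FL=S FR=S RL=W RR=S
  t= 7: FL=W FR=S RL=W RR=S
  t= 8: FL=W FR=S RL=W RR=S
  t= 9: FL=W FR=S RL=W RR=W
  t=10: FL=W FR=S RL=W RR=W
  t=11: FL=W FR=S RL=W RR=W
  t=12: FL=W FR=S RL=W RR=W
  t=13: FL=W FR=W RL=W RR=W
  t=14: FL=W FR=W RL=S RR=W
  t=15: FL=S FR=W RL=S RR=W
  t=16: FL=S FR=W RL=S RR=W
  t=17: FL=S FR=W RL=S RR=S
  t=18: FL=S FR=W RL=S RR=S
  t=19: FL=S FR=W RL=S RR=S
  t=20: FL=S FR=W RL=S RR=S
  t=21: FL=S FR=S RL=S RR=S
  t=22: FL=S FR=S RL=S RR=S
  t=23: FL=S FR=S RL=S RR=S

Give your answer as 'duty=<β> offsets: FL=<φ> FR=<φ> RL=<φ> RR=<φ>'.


duty β = stance ticks per leg = 16
FL: stance ticks = 16; W→S at t=15 → φ=9
FR: stance ticks = 16; W→S at t=21 → φ=3
RL: stance ticks = 16; W→S at t=14 → φ=10
RR: stance ticks = 16; W→S at t=17 → φ=7

duty=16 offsets: FL=9 FR=3 RL=10 RR=7


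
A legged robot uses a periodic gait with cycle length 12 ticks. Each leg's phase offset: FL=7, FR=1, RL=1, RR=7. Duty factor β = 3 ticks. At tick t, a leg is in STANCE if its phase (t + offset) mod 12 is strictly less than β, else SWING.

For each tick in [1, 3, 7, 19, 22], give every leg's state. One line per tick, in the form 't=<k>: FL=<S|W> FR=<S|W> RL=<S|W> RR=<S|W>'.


t=1: FL=W FR=S RL=S RR=W
t=3: FL=W FR=W RL=W RR=W
t=7: FL=S FR=W RL=W RR=S
t=19: FL=S FR=W RL=W RR=S
t=22: FL=W FR=W RL=W RR=W

t=1: phase=(8,2,2,8) vs β=3 → FL=W FR=S RL=S RR=W
t=3: phase=(10,4,4,10) vs β=3 → FL=W FR=W RL=W RR=W
t=7: phase=(2,8,8,2) vs β=3 → FL=S FR=W RL=W RR=S
t=19: phase=(2,8,8,2) vs β=3 → FL=S FR=W RL=W RR=S
t=22: phase=(5,11,11,5) vs β=3 → FL=W FR=W RL=W RR=W


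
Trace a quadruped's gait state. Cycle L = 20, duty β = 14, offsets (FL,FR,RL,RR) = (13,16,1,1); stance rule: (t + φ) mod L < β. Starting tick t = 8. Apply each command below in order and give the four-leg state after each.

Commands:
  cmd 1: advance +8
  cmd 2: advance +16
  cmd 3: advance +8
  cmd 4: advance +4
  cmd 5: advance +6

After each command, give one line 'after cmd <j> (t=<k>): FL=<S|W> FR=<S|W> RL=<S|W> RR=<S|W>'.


start t=8: FL=S FR=S RL=S RR=S
cmd 1: advance +8 → t=16, phase=(9,12,17,17) → FL=S FR=S RL=W RR=W
cmd 2: advance +16 → t=32, phase=(5,8,13,13) → FL=S FR=S RL=S RR=S
cmd 3: advance +8 → t=40, phase=(13,16,1,1) → FL=S FR=W RL=S RR=S
cmd 4: advance +4 → t=44, phase=(17,0,5,5) → FL=W FR=S RL=S RR=S
cmd 5: advance +6 → t=50, phase=(3,6,11,11) → FL=S FR=S RL=S RR=S

after cmd 1 (t=16): FL=S FR=S RL=W RR=W
after cmd 2 (t=32): FL=S FR=S RL=S RR=S
after cmd 3 (t=40): FL=S FR=W RL=S RR=S
after cmd 4 (t=44): FL=W FR=S RL=S RR=S
after cmd 5 (t=50): FL=S FR=S RL=S RR=S


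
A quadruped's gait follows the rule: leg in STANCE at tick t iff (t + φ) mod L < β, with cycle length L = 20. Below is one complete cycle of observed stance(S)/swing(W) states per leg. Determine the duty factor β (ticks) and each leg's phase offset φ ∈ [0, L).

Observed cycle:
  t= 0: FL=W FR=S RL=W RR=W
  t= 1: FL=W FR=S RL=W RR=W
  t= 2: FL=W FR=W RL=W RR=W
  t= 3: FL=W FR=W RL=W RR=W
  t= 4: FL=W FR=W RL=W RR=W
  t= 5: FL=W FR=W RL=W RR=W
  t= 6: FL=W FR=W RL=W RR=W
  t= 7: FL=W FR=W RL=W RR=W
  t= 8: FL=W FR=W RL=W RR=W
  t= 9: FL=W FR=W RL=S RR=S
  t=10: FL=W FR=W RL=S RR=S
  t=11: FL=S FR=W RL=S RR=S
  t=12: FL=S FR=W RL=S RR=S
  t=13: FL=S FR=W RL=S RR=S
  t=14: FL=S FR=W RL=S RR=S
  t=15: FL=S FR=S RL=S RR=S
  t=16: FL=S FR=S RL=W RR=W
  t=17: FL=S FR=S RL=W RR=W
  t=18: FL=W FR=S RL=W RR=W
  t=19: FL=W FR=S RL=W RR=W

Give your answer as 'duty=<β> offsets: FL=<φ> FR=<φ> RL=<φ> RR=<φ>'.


duty=7 offsets: FL=9 FR=5 RL=11 RR=11

duty β = stance ticks per leg = 7
FL: stance ticks = 7; W→S at t=11 → φ=9
FR: stance ticks = 7; W→S at t=15 → φ=5
RL: stance ticks = 7; W→S at t=9 → φ=11
RR: stance ticks = 7; W→S at t=9 → φ=11


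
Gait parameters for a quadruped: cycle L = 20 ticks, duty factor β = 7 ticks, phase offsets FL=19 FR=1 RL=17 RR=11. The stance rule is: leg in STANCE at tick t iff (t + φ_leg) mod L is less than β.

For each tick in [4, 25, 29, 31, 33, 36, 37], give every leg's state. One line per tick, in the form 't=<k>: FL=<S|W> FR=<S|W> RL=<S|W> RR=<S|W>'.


t=4: FL=S FR=S RL=S RR=W
t=25: FL=S FR=S RL=S RR=W
t=29: FL=W FR=W RL=S RR=S
t=31: FL=W FR=W RL=W RR=S
t=33: FL=W FR=W RL=W RR=S
t=36: FL=W FR=W RL=W RR=W
t=37: FL=W FR=W RL=W RR=W

t=4: phase=(3,5,1,15) vs β=7 → FL=S FR=S RL=S RR=W
t=25: phase=(4,6,2,16) vs β=7 → FL=S FR=S RL=S RR=W
t=29: phase=(8,10,6,0) vs β=7 → FL=W FR=W RL=S RR=S
t=31: phase=(10,12,8,2) vs β=7 → FL=W FR=W RL=W RR=S
t=33: phase=(12,14,10,4) vs β=7 → FL=W FR=W RL=W RR=S
t=36: phase=(15,17,13,7) vs β=7 → FL=W FR=W RL=W RR=W
t=37: phase=(16,18,14,8) vs β=7 → FL=W FR=W RL=W RR=W


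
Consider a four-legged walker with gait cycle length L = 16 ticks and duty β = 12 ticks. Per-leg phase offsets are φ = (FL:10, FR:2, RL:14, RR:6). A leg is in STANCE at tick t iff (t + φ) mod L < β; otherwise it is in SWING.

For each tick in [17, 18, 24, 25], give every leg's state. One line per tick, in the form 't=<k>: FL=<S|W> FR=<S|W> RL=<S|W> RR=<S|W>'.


t=17: phase=(11,3,15,7) vs β=12 → FL=S FR=S RL=W RR=S
t=18: phase=(12,4,0,8) vs β=12 → FL=W FR=S RL=S RR=S
t=24: phase=(2,10,6,14) vs β=12 → FL=S FR=S RL=S RR=W
t=25: phase=(3,11,7,15) vs β=12 → FL=S FR=S RL=S RR=W

t=17: FL=S FR=S RL=W RR=S
t=18: FL=W FR=S RL=S RR=S
t=24: FL=S FR=S RL=S RR=W
t=25: FL=S FR=S RL=S RR=W


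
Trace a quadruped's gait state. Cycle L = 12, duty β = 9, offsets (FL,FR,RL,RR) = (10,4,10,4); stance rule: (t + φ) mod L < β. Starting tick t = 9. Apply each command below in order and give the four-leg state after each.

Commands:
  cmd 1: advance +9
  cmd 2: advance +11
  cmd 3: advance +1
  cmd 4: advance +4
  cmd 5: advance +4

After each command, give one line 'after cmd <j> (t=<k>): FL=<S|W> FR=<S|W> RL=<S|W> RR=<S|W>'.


after cmd 1 (t=18): FL=S FR=W RL=S RR=W
after cmd 2 (t=29): FL=S FR=W RL=S RR=W
after cmd 3 (t=30): FL=S FR=W RL=S RR=W
after cmd 4 (t=34): FL=S FR=S RL=S RR=S
after cmd 5 (t=38): FL=S FR=S RL=S RR=S

start t=9: FL=S FR=S RL=S RR=S
cmd 1: advance +9 → t=18, phase=(4,10,4,10) → FL=S FR=W RL=S RR=W
cmd 2: advance +11 → t=29, phase=(3,9,3,9) → FL=S FR=W RL=S RR=W
cmd 3: advance +1 → t=30, phase=(4,10,4,10) → FL=S FR=W RL=S RR=W
cmd 4: advance +4 → t=34, phase=(8,2,8,2) → FL=S FR=S RL=S RR=S
cmd 5: advance +4 → t=38, phase=(0,6,0,6) → FL=S FR=S RL=S RR=S


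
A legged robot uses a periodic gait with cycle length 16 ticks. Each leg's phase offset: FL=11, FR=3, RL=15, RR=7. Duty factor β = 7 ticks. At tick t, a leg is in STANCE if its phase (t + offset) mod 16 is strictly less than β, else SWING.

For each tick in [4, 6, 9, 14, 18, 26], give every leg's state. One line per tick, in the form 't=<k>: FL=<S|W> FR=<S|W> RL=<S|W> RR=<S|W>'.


t=4: FL=W FR=W RL=S RR=W
t=6: FL=S FR=W RL=S RR=W
t=9: FL=S FR=W RL=W RR=S
t=14: FL=W FR=S RL=W RR=S
t=18: FL=W FR=S RL=S RR=W
t=26: FL=S FR=W RL=W RR=S

t=4: phase=(15,7,3,11) vs β=7 → FL=W FR=W RL=S RR=W
t=6: phase=(1,9,5,13) vs β=7 → FL=S FR=W RL=S RR=W
t=9: phase=(4,12,8,0) vs β=7 → FL=S FR=W RL=W RR=S
t=14: phase=(9,1,13,5) vs β=7 → FL=W FR=S RL=W RR=S
t=18: phase=(13,5,1,9) vs β=7 → FL=W FR=S RL=S RR=W
t=26: phase=(5,13,9,1) vs β=7 → FL=S FR=W RL=W RR=S


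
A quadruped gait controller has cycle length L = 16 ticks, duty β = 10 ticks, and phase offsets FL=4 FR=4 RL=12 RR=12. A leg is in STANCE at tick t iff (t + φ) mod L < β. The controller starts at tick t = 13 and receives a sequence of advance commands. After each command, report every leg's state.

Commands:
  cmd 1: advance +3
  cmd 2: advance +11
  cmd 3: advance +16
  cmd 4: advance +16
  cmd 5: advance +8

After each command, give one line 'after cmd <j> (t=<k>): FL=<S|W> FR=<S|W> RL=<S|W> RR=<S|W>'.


start t=13: FL=S FR=S RL=S RR=S
cmd 1: advance +3 → t=16, phase=(4,4,12,12) → FL=S FR=S RL=W RR=W
cmd 2: advance +11 → t=27, phase=(15,15,7,7) → FL=W FR=W RL=S RR=S
cmd 3: advance +16 → t=43, phase=(15,15,7,7) → FL=W FR=W RL=S RR=S
cmd 4: advance +16 → t=59, phase=(15,15,7,7) → FL=W FR=W RL=S RR=S
cmd 5: advance +8 → t=67, phase=(7,7,15,15) → FL=S FR=S RL=W RR=W

after cmd 1 (t=16): FL=S FR=S RL=W RR=W
after cmd 2 (t=27): FL=W FR=W RL=S RR=S
after cmd 3 (t=43): FL=W FR=W RL=S RR=S
after cmd 4 (t=59): FL=W FR=W RL=S RR=S
after cmd 5 (t=67): FL=S FR=S RL=W RR=W


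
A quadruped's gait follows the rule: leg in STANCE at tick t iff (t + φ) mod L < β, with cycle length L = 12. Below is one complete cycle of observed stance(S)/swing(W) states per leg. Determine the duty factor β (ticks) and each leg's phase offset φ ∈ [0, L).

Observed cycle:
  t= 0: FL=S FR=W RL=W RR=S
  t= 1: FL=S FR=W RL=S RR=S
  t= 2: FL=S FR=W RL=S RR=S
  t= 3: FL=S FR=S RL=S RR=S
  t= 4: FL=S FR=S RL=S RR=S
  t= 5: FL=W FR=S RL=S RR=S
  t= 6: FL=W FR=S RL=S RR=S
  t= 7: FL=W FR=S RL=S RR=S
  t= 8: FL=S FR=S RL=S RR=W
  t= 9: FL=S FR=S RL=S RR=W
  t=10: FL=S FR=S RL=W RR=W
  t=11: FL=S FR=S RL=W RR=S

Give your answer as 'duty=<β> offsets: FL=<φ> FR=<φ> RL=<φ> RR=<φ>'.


duty β = stance ticks per leg = 9
FL: stance ticks = 9; W→S at t=8 → φ=4
FR: stance ticks = 9; W→S at t=3 → φ=9
RL: stance ticks = 9; W→S at t=1 → φ=11
RR: stance ticks = 9; W→S at t=11 → φ=1

duty=9 offsets: FL=4 FR=9 RL=11 RR=1


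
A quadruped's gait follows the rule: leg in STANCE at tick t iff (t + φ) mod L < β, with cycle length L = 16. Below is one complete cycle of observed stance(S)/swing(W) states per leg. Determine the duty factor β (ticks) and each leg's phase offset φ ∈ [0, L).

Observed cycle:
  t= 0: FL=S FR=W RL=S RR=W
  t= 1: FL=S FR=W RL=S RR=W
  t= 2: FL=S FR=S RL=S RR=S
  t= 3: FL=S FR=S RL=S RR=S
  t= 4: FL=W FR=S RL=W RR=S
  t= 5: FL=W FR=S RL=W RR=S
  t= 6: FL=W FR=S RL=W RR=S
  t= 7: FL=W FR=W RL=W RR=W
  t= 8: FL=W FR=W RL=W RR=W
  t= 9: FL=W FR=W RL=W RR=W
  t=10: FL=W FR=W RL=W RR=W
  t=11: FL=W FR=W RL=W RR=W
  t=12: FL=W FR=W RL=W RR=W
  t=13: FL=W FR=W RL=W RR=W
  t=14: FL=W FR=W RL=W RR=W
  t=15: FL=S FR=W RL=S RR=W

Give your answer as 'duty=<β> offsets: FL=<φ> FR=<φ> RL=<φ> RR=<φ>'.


duty β = stance ticks per leg = 5
FL: stance ticks = 5; W→S at t=15 → φ=1
FR: stance ticks = 5; W→S at t=2 → φ=14
RL: stance ticks = 5; W→S at t=15 → φ=1
RR: stance ticks = 5; W→S at t=2 → φ=14

duty=5 offsets: FL=1 FR=14 RL=1 RR=14


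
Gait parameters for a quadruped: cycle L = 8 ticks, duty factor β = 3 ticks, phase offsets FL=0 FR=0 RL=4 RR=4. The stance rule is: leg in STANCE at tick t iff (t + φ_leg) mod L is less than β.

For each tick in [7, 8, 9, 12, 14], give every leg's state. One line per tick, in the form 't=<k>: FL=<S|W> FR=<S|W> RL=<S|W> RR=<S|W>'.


t=7: FL=W FR=W RL=W RR=W
t=8: FL=S FR=S RL=W RR=W
t=9: FL=S FR=S RL=W RR=W
t=12: FL=W FR=W RL=S RR=S
t=14: FL=W FR=W RL=S RR=S

t=7: phase=(7,7,3,3) vs β=3 → FL=W FR=W RL=W RR=W
t=8: phase=(0,0,4,4) vs β=3 → FL=S FR=S RL=W RR=W
t=9: phase=(1,1,5,5) vs β=3 → FL=S FR=S RL=W RR=W
t=12: phase=(4,4,0,0) vs β=3 → FL=W FR=W RL=S RR=S
t=14: phase=(6,6,2,2) vs β=3 → FL=W FR=W RL=S RR=S
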